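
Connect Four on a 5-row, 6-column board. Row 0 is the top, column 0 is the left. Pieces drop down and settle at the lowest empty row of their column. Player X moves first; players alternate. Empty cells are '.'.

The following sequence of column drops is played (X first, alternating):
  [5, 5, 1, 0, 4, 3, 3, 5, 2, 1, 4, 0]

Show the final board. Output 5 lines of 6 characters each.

Answer: ......
......
.....O
OO.XXO
OXXOXX

Derivation:
Move 1: X drops in col 5, lands at row 4
Move 2: O drops in col 5, lands at row 3
Move 3: X drops in col 1, lands at row 4
Move 4: O drops in col 0, lands at row 4
Move 5: X drops in col 4, lands at row 4
Move 6: O drops in col 3, lands at row 4
Move 7: X drops in col 3, lands at row 3
Move 8: O drops in col 5, lands at row 2
Move 9: X drops in col 2, lands at row 4
Move 10: O drops in col 1, lands at row 3
Move 11: X drops in col 4, lands at row 3
Move 12: O drops in col 0, lands at row 3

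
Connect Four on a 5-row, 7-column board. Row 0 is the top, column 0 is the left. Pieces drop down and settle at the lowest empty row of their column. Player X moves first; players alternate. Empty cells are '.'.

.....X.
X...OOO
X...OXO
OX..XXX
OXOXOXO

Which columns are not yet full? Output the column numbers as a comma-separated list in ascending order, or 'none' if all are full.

Answer: 0,1,2,3,4,6

Derivation:
col 0: top cell = '.' → open
col 1: top cell = '.' → open
col 2: top cell = '.' → open
col 3: top cell = '.' → open
col 4: top cell = '.' → open
col 5: top cell = 'X' → FULL
col 6: top cell = '.' → open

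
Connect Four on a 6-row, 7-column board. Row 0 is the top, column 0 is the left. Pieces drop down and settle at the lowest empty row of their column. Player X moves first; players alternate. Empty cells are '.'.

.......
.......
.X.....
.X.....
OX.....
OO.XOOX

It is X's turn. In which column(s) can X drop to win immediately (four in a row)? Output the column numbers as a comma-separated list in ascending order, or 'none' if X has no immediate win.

Answer: 1

Derivation:
col 0: drop X → no win
col 1: drop X → WIN!
col 2: drop X → no win
col 3: drop X → no win
col 4: drop X → no win
col 5: drop X → no win
col 6: drop X → no win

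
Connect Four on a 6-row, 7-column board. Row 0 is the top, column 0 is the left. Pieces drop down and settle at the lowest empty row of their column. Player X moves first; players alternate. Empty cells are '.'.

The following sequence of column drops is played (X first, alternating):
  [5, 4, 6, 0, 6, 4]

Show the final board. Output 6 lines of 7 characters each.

Answer: .......
.......
.......
.......
....O.X
O...OXX

Derivation:
Move 1: X drops in col 5, lands at row 5
Move 2: O drops in col 4, lands at row 5
Move 3: X drops in col 6, lands at row 5
Move 4: O drops in col 0, lands at row 5
Move 5: X drops in col 6, lands at row 4
Move 6: O drops in col 4, lands at row 4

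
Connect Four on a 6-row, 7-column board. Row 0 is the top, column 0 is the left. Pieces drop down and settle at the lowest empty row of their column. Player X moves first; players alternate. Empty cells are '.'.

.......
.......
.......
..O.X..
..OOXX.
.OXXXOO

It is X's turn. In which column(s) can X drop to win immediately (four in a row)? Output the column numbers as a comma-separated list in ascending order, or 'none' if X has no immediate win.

col 0: drop X → no win
col 1: drop X → no win
col 2: drop X → no win
col 3: drop X → no win
col 4: drop X → WIN!
col 5: drop X → no win
col 6: drop X → no win

Answer: 4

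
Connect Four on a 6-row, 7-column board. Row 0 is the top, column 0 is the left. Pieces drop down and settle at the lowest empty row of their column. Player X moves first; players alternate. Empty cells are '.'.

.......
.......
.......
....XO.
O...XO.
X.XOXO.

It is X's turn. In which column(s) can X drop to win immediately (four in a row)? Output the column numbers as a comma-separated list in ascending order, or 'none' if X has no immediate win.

col 0: drop X → no win
col 1: drop X → no win
col 2: drop X → no win
col 3: drop X → no win
col 4: drop X → WIN!
col 5: drop X → no win
col 6: drop X → no win

Answer: 4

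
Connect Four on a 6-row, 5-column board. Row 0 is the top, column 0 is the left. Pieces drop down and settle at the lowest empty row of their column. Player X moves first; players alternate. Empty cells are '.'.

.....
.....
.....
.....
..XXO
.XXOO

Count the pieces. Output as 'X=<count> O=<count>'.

X=4 O=3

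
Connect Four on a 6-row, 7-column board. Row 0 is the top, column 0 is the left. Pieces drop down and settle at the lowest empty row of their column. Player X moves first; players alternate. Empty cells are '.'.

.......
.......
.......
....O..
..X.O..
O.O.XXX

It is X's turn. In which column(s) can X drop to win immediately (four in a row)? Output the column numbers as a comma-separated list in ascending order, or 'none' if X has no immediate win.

col 0: drop X → no win
col 1: drop X → no win
col 2: drop X → no win
col 3: drop X → WIN!
col 4: drop X → no win
col 5: drop X → no win
col 6: drop X → no win

Answer: 3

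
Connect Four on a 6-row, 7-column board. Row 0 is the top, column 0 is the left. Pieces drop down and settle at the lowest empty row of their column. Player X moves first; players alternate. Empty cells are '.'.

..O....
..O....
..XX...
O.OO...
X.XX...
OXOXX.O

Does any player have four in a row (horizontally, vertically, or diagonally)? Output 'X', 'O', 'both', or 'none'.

none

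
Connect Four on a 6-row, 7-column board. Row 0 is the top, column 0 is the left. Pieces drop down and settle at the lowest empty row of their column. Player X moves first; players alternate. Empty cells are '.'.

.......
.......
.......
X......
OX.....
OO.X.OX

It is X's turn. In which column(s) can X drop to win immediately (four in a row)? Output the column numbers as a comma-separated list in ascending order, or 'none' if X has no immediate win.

col 0: drop X → no win
col 1: drop X → no win
col 2: drop X → no win
col 3: drop X → no win
col 4: drop X → no win
col 5: drop X → no win
col 6: drop X → no win

Answer: none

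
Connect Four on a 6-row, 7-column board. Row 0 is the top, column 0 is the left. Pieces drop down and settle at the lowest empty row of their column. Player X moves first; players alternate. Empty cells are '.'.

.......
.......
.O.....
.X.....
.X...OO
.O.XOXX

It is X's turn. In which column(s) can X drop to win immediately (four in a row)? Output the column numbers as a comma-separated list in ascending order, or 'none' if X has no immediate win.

col 0: drop X → no win
col 1: drop X → no win
col 2: drop X → no win
col 3: drop X → no win
col 4: drop X → no win
col 5: drop X → no win
col 6: drop X → no win

Answer: none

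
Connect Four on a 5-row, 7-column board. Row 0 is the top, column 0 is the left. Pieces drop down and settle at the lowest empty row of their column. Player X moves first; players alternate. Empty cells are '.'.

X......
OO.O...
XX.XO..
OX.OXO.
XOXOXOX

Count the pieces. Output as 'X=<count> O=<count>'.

X=10 O=10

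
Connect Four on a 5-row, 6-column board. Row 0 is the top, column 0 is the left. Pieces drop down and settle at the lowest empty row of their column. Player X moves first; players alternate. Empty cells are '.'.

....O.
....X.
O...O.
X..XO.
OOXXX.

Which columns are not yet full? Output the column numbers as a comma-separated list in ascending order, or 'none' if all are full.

Answer: 0,1,2,3,5

Derivation:
col 0: top cell = '.' → open
col 1: top cell = '.' → open
col 2: top cell = '.' → open
col 3: top cell = '.' → open
col 4: top cell = 'O' → FULL
col 5: top cell = '.' → open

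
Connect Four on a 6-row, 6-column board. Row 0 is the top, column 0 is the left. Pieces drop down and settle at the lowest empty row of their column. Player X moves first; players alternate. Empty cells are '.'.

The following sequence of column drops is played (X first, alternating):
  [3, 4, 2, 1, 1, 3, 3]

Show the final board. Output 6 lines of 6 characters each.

Answer: ......
......
......
...X..
.X.O..
.OXXO.

Derivation:
Move 1: X drops in col 3, lands at row 5
Move 2: O drops in col 4, lands at row 5
Move 3: X drops in col 2, lands at row 5
Move 4: O drops in col 1, lands at row 5
Move 5: X drops in col 1, lands at row 4
Move 6: O drops in col 3, lands at row 4
Move 7: X drops in col 3, lands at row 3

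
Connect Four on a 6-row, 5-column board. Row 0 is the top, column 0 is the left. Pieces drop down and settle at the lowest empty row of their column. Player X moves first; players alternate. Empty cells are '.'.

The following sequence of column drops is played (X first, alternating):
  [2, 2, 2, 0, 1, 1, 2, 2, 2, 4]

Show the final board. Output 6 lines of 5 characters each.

Move 1: X drops in col 2, lands at row 5
Move 2: O drops in col 2, lands at row 4
Move 3: X drops in col 2, lands at row 3
Move 4: O drops in col 0, lands at row 5
Move 5: X drops in col 1, lands at row 5
Move 6: O drops in col 1, lands at row 4
Move 7: X drops in col 2, lands at row 2
Move 8: O drops in col 2, lands at row 1
Move 9: X drops in col 2, lands at row 0
Move 10: O drops in col 4, lands at row 5

Answer: ..X..
..O..
..X..
..X..
.OO..
OXX.O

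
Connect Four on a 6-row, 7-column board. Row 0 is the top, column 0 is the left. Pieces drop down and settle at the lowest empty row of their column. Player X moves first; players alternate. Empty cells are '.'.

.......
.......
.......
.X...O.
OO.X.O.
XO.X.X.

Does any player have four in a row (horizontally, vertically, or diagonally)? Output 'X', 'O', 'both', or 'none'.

none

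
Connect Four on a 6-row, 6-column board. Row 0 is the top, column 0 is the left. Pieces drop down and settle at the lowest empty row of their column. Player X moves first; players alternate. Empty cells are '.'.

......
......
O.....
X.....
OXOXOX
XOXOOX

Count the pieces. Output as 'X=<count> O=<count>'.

X=7 O=7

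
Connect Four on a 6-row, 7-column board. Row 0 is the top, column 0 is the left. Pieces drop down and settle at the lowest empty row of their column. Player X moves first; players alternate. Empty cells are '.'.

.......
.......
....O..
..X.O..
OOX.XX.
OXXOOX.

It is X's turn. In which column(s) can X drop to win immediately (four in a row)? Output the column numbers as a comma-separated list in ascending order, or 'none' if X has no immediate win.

col 0: drop X → no win
col 1: drop X → no win
col 2: drop X → WIN!
col 3: drop X → WIN!
col 4: drop X → no win
col 5: drop X → no win
col 6: drop X → no win

Answer: 2,3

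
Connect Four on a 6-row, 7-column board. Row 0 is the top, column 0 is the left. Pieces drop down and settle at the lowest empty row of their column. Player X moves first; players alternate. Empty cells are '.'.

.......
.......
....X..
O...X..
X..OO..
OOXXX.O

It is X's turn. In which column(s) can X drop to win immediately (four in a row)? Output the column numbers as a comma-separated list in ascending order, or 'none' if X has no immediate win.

Answer: 5

Derivation:
col 0: drop X → no win
col 1: drop X → no win
col 2: drop X → no win
col 3: drop X → no win
col 4: drop X → no win
col 5: drop X → WIN!
col 6: drop X → no win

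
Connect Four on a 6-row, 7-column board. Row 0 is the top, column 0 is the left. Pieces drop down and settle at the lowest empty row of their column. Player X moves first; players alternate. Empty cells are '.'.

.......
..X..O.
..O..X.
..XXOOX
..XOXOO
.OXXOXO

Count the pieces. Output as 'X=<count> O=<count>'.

X=10 O=10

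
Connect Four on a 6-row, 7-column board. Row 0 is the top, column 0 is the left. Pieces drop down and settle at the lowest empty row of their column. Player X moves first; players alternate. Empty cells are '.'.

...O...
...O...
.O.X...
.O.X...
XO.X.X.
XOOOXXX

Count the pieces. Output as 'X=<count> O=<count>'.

X=9 O=8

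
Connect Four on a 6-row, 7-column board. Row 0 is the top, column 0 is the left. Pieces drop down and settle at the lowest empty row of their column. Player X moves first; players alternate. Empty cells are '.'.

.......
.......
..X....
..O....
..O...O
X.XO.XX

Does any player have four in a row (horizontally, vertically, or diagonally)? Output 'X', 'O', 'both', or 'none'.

none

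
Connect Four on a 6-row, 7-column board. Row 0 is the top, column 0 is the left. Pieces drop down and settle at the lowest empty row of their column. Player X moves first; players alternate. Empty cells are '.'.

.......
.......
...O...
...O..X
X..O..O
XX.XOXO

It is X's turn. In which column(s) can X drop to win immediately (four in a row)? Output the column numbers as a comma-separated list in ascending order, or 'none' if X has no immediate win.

Answer: 2

Derivation:
col 0: drop X → no win
col 1: drop X → no win
col 2: drop X → WIN!
col 3: drop X → no win
col 4: drop X → no win
col 5: drop X → no win
col 6: drop X → no win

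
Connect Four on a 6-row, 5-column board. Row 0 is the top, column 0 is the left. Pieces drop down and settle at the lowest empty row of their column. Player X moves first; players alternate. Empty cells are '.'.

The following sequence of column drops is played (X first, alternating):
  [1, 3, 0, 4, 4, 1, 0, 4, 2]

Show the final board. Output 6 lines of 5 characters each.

Answer: .....
.....
.....
....O
XO..X
XXXOO

Derivation:
Move 1: X drops in col 1, lands at row 5
Move 2: O drops in col 3, lands at row 5
Move 3: X drops in col 0, lands at row 5
Move 4: O drops in col 4, lands at row 5
Move 5: X drops in col 4, lands at row 4
Move 6: O drops in col 1, lands at row 4
Move 7: X drops in col 0, lands at row 4
Move 8: O drops in col 4, lands at row 3
Move 9: X drops in col 2, lands at row 5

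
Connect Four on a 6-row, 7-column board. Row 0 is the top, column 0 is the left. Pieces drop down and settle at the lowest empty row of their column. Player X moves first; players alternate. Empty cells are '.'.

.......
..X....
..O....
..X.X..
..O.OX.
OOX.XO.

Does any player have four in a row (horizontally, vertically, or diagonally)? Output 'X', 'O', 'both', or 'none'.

none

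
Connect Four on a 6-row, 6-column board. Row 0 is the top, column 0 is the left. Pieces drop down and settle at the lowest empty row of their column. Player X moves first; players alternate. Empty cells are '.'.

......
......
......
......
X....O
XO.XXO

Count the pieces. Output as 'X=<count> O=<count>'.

X=4 O=3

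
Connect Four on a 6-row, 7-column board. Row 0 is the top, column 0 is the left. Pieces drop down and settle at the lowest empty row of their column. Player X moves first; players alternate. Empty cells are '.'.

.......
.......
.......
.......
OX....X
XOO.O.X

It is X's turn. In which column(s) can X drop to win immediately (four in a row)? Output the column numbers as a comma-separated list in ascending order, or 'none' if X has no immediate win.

Answer: none

Derivation:
col 0: drop X → no win
col 1: drop X → no win
col 2: drop X → no win
col 3: drop X → no win
col 4: drop X → no win
col 5: drop X → no win
col 6: drop X → no win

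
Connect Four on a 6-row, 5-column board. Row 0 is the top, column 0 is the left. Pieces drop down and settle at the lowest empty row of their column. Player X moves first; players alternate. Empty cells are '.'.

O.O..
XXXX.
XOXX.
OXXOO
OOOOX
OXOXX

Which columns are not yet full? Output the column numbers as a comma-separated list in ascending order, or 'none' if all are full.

Answer: 1,3,4

Derivation:
col 0: top cell = 'O' → FULL
col 1: top cell = '.' → open
col 2: top cell = 'O' → FULL
col 3: top cell = '.' → open
col 4: top cell = '.' → open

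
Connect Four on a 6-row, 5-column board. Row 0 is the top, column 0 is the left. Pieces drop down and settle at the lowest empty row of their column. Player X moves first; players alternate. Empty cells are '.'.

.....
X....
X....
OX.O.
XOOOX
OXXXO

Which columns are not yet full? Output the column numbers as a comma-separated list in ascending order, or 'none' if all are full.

col 0: top cell = '.' → open
col 1: top cell = '.' → open
col 2: top cell = '.' → open
col 3: top cell = '.' → open
col 4: top cell = '.' → open

Answer: 0,1,2,3,4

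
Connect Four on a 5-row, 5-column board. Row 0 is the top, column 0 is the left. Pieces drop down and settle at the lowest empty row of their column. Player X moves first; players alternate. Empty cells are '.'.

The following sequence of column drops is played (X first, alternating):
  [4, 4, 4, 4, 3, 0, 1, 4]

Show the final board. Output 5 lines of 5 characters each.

Answer: ....O
....O
....X
....O
OX.XX

Derivation:
Move 1: X drops in col 4, lands at row 4
Move 2: O drops in col 4, lands at row 3
Move 3: X drops in col 4, lands at row 2
Move 4: O drops in col 4, lands at row 1
Move 5: X drops in col 3, lands at row 4
Move 6: O drops in col 0, lands at row 4
Move 7: X drops in col 1, lands at row 4
Move 8: O drops in col 4, lands at row 0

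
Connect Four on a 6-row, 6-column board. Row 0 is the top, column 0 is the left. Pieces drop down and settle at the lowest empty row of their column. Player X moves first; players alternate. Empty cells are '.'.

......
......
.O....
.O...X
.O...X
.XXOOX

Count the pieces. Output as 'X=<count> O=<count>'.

X=5 O=5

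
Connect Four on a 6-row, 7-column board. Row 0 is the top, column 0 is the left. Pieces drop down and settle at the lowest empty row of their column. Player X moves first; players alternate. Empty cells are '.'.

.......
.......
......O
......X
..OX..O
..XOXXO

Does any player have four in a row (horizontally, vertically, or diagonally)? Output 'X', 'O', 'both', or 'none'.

none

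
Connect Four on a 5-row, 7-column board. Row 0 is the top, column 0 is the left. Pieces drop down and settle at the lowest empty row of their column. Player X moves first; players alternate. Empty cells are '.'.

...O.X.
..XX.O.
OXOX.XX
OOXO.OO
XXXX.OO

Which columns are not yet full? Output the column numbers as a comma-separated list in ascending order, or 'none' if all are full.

col 0: top cell = '.' → open
col 1: top cell = '.' → open
col 2: top cell = '.' → open
col 3: top cell = 'O' → FULL
col 4: top cell = '.' → open
col 5: top cell = 'X' → FULL
col 6: top cell = '.' → open

Answer: 0,1,2,4,6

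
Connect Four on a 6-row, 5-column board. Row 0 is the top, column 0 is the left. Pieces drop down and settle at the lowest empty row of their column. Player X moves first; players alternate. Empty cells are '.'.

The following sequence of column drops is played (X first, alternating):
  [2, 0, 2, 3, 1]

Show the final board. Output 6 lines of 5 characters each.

Move 1: X drops in col 2, lands at row 5
Move 2: O drops in col 0, lands at row 5
Move 3: X drops in col 2, lands at row 4
Move 4: O drops in col 3, lands at row 5
Move 5: X drops in col 1, lands at row 5

Answer: .....
.....
.....
.....
..X..
OXXO.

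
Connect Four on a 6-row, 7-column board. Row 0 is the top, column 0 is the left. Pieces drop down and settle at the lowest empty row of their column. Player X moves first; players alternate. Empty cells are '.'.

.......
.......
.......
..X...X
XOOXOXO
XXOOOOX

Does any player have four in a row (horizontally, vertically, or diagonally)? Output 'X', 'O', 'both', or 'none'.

O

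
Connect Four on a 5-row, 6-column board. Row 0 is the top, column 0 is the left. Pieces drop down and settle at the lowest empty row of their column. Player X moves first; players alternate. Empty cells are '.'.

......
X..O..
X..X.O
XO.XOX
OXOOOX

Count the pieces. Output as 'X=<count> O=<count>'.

X=8 O=8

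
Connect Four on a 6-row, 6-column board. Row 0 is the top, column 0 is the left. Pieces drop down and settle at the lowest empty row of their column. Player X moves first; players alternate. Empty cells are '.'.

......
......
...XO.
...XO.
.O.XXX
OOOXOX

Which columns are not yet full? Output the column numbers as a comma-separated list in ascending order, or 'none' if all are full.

Answer: 0,1,2,3,4,5

Derivation:
col 0: top cell = '.' → open
col 1: top cell = '.' → open
col 2: top cell = '.' → open
col 3: top cell = '.' → open
col 4: top cell = '.' → open
col 5: top cell = '.' → open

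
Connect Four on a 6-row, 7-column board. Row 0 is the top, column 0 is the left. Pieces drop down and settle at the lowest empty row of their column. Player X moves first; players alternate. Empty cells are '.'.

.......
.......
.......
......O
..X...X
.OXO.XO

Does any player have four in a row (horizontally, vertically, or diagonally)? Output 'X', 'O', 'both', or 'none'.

none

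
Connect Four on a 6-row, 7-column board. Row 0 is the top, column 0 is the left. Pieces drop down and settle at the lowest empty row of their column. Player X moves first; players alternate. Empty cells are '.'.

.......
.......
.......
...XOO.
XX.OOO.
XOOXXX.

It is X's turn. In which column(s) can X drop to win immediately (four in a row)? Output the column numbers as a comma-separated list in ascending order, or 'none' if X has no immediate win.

Answer: 6

Derivation:
col 0: drop X → no win
col 1: drop X → no win
col 2: drop X → no win
col 3: drop X → no win
col 4: drop X → no win
col 5: drop X → no win
col 6: drop X → WIN!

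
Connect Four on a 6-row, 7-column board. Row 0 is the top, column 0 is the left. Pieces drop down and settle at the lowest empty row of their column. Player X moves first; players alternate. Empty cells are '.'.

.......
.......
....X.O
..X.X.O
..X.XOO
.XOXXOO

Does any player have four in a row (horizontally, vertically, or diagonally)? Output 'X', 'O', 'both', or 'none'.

both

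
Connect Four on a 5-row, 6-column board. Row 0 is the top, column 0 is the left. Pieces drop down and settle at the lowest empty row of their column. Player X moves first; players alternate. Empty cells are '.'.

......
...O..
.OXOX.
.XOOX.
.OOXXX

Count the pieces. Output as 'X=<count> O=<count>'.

X=7 O=7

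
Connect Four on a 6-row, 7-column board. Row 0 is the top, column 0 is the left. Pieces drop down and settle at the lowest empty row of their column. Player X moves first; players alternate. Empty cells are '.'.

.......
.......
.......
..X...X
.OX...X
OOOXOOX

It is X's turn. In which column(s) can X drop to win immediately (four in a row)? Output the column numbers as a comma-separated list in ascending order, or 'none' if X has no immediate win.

Answer: 6

Derivation:
col 0: drop X → no win
col 1: drop X → no win
col 2: drop X → no win
col 3: drop X → no win
col 4: drop X → no win
col 5: drop X → no win
col 6: drop X → WIN!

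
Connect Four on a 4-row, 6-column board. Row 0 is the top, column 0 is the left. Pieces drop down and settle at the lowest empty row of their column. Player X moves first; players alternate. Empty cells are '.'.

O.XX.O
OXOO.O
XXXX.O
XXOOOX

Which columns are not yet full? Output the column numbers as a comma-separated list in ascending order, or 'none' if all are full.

Answer: 1,4

Derivation:
col 0: top cell = 'O' → FULL
col 1: top cell = '.' → open
col 2: top cell = 'X' → FULL
col 3: top cell = 'X' → FULL
col 4: top cell = '.' → open
col 5: top cell = 'O' → FULL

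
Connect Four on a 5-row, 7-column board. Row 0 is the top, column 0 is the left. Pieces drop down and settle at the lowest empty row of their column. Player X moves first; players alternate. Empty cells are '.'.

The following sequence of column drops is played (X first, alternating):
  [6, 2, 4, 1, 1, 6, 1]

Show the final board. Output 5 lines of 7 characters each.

Move 1: X drops in col 6, lands at row 4
Move 2: O drops in col 2, lands at row 4
Move 3: X drops in col 4, lands at row 4
Move 4: O drops in col 1, lands at row 4
Move 5: X drops in col 1, lands at row 3
Move 6: O drops in col 6, lands at row 3
Move 7: X drops in col 1, lands at row 2

Answer: .......
.......
.X.....
.X....O
.OO.X.X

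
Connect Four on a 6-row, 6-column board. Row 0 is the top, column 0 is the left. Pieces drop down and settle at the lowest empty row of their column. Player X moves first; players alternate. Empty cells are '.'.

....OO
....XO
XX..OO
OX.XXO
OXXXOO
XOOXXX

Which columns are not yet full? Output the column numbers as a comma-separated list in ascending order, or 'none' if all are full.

col 0: top cell = '.' → open
col 1: top cell = '.' → open
col 2: top cell = '.' → open
col 3: top cell = '.' → open
col 4: top cell = 'O' → FULL
col 5: top cell = 'O' → FULL

Answer: 0,1,2,3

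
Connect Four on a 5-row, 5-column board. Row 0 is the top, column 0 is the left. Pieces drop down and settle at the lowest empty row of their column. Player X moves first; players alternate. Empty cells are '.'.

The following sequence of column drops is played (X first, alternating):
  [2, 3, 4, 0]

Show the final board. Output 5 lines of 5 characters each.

Move 1: X drops in col 2, lands at row 4
Move 2: O drops in col 3, lands at row 4
Move 3: X drops in col 4, lands at row 4
Move 4: O drops in col 0, lands at row 4

Answer: .....
.....
.....
.....
O.XOX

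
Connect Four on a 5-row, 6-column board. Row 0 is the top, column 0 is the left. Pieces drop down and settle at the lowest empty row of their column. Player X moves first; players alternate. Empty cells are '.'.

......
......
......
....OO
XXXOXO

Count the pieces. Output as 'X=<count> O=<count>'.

X=4 O=4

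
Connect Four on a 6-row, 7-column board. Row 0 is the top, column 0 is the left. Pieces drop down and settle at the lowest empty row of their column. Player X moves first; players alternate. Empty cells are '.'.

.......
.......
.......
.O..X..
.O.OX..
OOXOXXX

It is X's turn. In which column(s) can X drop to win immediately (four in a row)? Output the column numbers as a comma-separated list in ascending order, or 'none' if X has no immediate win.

col 0: drop X → no win
col 1: drop X → no win
col 2: drop X → no win
col 3: drop X → no win
col 4: drop X → WIN!
col 5: drop X → no win
col 6: drop X → no win

Answer: 4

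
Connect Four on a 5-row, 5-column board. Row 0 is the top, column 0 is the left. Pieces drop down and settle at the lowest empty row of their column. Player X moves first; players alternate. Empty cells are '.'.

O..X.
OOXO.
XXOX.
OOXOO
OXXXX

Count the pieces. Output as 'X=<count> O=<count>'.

X=10 O=10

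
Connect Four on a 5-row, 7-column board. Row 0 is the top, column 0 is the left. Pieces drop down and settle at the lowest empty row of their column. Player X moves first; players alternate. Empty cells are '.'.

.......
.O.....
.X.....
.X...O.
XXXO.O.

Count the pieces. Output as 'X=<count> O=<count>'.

X=5 O=4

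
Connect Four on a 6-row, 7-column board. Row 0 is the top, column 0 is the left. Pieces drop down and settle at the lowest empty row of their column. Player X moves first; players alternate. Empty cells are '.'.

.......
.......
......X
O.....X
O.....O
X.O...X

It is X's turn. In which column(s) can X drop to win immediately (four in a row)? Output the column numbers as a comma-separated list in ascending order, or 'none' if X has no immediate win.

Answer: none

Derivation:
col 0: drop X → no win
col 1: drop X → no win
col 2: drop X → no win
col 3: drop X → no win
col 4: drop X → no win
col 5: drop X → no win
col 6: drop X → no win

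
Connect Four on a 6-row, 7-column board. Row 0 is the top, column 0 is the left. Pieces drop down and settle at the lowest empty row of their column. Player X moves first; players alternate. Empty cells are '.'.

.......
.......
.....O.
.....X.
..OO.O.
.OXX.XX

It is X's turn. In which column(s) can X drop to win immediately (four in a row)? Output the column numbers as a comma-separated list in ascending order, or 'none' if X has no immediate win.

col 0: drop X → no win
col 1: drop X → no win
col 2: drop X → no win
col 3: drop X → no win
col 4: drop X → WIN!
col 5: drop X → no win
col 6: drop X → no win

Answer: 4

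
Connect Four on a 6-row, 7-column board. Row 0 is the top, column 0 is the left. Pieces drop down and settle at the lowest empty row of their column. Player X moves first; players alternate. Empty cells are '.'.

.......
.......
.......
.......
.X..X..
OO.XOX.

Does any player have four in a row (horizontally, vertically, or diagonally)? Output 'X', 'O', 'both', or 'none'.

none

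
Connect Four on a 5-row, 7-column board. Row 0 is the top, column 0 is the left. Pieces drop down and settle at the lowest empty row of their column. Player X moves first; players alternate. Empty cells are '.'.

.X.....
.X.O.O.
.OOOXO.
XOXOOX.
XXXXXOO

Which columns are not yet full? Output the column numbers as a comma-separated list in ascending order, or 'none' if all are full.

col 0: top cell = '.' → open
col 1: top cell = 'X' → FULL
col 2: top cell = '.' → open
col 3: top cell = '.' → open
col 4: top cell = '.' → open
col 5: top cell = '.' → open
col 6: top cell = '.' → open

Answer: 0,2,3,4,5,6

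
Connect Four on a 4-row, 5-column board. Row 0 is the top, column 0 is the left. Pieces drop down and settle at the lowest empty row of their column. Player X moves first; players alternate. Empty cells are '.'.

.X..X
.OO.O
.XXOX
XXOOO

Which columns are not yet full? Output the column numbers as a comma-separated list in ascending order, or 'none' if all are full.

Answer: 0,2,3

Derivation:
col 0: top cell = '.' → open
col 1: top cell = 'X' → FULL
col 2: top cell = '.' → open
col 3: top cell = '.' → open
col 4: top cell = 'X' → FULL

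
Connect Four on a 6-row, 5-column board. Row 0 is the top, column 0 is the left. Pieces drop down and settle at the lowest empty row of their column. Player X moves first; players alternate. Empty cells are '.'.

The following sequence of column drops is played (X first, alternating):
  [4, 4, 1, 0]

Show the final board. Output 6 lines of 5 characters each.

Answer: .....
.....
.....
.....
....O
OX..X

Derivation:
Move 1: X drops in col 4, lands at row 5
Move 2: O drops in col 4, lands at row 4
Move 3: X drops in col 1, lands at row 5
Move 4: O drops in col 0, lands at row 5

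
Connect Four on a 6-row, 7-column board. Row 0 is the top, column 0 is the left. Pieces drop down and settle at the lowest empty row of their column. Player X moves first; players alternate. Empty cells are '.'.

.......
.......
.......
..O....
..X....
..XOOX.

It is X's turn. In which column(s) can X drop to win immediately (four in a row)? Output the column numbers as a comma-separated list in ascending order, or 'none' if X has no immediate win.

col 0: drop X → no win
col 1: drop X → no win
col 2: drop X → no win
col 3: drop X → no win
col 4: drop X → no win
col 5: drop X → no win
col 6: drop X → no win

Answer: none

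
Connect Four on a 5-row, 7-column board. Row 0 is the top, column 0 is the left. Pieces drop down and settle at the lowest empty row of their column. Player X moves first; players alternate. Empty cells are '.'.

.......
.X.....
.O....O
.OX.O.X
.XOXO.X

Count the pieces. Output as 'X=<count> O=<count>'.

X=6 O=6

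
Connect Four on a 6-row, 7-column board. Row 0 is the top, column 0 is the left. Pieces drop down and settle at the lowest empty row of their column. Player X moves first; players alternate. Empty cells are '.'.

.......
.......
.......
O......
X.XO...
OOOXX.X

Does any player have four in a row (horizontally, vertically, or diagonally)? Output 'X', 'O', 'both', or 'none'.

none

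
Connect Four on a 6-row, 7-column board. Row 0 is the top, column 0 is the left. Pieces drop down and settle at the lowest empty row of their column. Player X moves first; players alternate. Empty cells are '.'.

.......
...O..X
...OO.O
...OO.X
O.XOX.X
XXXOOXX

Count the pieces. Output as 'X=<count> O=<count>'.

X=10 O=10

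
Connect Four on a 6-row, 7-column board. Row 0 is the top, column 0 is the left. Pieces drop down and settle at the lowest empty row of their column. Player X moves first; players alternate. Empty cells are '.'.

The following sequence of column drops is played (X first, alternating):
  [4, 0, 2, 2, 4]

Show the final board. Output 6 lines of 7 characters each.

Move 1: X drops in col 4, lands at row 5
Move 2: O drops in col 0, lands at row 5
Move 3: X drops in col 2, lands at row 5
Move 4: O drops in col 2, lands at row 4
Move 5: X drops in col 4, lands at row 4

Answer: .......
.......
.......
.......
..O.X..
O.X.X..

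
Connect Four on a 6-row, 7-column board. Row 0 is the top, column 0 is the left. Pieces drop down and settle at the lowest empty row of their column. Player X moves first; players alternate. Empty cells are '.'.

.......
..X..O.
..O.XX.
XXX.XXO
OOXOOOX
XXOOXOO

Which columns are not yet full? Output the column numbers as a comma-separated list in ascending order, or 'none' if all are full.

col 0: top cell = '.' → open
col 1: top cell = '.' → open
col 2: top cell = '.' → open
col 3: top cell = '.' → open
col 4: top cell = '.' → open
col 5: top cell = '.' → open
col 6: top cell = '.' → open

Answer: 0,1,2,3,4,5,6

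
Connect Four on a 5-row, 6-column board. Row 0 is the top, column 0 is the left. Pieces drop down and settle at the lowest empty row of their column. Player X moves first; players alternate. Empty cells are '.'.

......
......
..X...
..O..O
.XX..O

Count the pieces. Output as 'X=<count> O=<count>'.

X=3 O=3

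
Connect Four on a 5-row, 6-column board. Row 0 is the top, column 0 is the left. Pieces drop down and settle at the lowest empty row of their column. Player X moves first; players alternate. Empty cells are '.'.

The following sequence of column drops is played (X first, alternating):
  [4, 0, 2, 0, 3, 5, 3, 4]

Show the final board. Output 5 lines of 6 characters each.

Answer: ......
......
......
O..XO.
O.XXXO

Derivation:
Move 1: X drops in col 4, lands at row 4
Move 2: O drops in col 0, lands at row 4
Move 3: X drops in col 2, lands at row 4
Move 4: O drops in col 0, lands at row 3
Move 5: X drops in col 3, lands at row 4
Move 6: O drops in col 5, lands at row 4
Move 7: X drops in col 3, lands at row 3
Move 8: O drops in col 4, lands at row 3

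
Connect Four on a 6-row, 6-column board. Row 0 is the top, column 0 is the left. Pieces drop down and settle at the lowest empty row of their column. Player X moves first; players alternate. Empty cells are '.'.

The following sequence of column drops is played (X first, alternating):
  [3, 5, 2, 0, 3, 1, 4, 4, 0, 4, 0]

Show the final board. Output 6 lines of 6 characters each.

Answer: ......
......
......
X...O.
X..XO.
OOXXXO

Derivation:
Move 1: X drops in col 3, lands at row 5
Move 2: O drops in col 5, lands at row 5
Move 3: X drops in col 2, lands at row 5
Move 4: O drops in col 0, lands at row 5
Move 5: X drops in col 3, lands at row 4
Move 6: O drops in col 1, lands at row 5
Move 7: X drops in col 4, lands at row 5
Move 8: O drops in col 4, lands at row 4
Move 9: X drops in col 0, lands at row 4
Move 10: O drops in col 4, lands at row 3
Move 11: X drops in col 0, lands at row 3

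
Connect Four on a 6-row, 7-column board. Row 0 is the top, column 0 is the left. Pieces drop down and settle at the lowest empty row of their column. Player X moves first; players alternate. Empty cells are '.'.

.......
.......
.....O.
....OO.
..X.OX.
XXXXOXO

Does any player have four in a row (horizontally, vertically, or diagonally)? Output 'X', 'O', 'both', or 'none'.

X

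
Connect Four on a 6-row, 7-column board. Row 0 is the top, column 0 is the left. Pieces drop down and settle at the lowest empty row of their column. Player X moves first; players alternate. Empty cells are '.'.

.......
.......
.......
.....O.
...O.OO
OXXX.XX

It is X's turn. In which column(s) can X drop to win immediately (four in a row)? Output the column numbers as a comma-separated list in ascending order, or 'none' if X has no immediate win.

col 0: drop X → no win
col 1: drop X → no win
col 2: drop X → no win
col 3: drop X → no win
col 4: drop X → WIN!
col 5: drop X → no win
col 6: drop X → no win

Answer: 4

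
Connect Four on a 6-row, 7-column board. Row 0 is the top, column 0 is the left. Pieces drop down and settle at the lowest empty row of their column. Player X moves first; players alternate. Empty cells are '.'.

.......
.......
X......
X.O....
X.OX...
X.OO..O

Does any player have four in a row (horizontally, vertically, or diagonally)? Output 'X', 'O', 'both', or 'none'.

X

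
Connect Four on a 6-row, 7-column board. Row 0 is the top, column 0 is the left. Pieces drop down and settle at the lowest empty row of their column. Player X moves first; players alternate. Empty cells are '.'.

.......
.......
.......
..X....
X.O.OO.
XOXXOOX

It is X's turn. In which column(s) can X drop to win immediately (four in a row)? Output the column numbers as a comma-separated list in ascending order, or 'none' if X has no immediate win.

col 0: drop X → no win
col 1: drop X → no win
col 2: drop X → no win
col 3: drop X → no win
col 4: drop X → no win
col 5: drop X → no win
col 6: drop X → no win

Answer: none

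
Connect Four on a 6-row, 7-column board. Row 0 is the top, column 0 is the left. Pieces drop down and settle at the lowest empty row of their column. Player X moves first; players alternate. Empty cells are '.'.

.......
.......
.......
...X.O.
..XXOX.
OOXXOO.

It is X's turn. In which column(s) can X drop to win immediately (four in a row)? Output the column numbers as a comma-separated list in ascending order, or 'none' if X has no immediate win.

Answer: 3

Derivation:
col 0: drop X → no win
col 1: drop X → no win
col 2: drop X → no win
col 3: drop X → WIN!
col 4: drop X → no win
col 5: drop X → no win
col 6: drop X → no win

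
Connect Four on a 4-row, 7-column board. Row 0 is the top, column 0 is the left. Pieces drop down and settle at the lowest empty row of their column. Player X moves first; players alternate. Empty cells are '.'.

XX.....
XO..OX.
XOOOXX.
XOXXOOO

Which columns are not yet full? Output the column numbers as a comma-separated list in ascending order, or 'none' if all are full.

col 0: top cell = 'X' → FULL
col 1: top cell = 'X' → FULL
col 2: top cell = '.' → open
col 3: top cell = '.' → open
col 4: top cell = '.' → open
col 5: top cell = '.' → open
col 6: top cell = '.' → open

Answer: 2,3,4,5,6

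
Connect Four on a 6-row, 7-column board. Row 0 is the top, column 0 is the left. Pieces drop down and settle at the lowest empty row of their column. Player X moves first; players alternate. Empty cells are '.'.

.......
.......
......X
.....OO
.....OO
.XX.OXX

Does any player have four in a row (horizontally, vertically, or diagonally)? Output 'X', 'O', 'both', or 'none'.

none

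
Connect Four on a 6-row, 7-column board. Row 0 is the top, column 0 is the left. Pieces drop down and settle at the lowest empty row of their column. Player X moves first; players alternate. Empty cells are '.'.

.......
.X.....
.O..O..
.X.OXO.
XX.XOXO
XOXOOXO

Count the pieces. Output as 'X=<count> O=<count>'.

X=10 O=10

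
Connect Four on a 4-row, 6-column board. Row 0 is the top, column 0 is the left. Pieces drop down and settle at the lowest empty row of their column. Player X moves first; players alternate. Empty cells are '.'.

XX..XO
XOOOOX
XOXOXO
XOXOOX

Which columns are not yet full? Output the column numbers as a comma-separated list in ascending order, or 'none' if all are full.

col 0: top cell = 'X' → FULL
col 1: top cell = 'X' → FULL
col 2: top cell = '.' → open
col 3: top cell = '.' → open
col 4: top cell = 'X' → FULL
col 5: top cell = 'O' → FULL

Answer: 2,3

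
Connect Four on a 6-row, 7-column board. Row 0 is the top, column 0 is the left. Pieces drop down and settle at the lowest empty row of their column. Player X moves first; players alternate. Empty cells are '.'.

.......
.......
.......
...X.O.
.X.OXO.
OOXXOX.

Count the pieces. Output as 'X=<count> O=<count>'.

X=6 O=6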